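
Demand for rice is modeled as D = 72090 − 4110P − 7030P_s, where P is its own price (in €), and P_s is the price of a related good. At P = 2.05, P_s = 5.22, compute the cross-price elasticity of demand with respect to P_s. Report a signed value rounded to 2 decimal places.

-1.36

At the given values, D = 72090 − 4110(2.05) − 7030(5.22) = 26967.9.
∂D/∂P_s = -7030.
E = (-7030) × (5.22/26967.9) = -1.3607…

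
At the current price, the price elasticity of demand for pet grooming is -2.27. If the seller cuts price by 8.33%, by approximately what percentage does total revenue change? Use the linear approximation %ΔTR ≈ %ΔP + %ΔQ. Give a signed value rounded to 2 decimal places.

+10.58%

%ΔQ ≈ Ed × %ΔP = (-2.27) × (-8.33%) = +18.9091%
%ΔTR ≈ %ΔP + %ΔQ = (-8.33%) + (+18.9091%) = +10.5791%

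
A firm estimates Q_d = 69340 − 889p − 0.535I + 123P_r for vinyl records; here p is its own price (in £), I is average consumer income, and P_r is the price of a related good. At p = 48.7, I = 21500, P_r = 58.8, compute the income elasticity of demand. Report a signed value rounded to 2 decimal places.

-0.53

At the given values, Q_d = 69340 − 889(48.7) − 0.535(21500) + 123(58.8) = 21775.6.
∂Q_d/∂I = -0.535.
E = (-0.535) × (21500/21775.6) = -0.5282…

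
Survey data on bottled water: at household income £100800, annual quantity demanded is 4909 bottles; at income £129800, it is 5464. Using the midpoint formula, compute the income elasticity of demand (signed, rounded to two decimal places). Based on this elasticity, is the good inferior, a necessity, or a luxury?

%ΔQ = (5464 − 4909)/[( 4909 + 5464)/2] = 555/5186.5 = 0.107008…
%ΔIncome = (129800 − 100800)/[( 100800 + 129800)/2] = 29000/115300 = 0.251517…
E_income = (555/5186.5) / (29000/115300) = 0.4254…
0 < E_income < 1 ⇒ normal good, necessity.

0.43; necessity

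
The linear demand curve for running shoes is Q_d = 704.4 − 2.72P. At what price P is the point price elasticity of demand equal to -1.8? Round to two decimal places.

166.48

Ed = −2.72P/(704.4 − 2.72P). Set this equal to -1.8:
2.72P = 1.8·(704.4 − 2.72P) ⇒ 2.72P(1 + 1.8) = 1.8·704.4
P = 1.8·704.4 / (2.72·2.8) = 166.4810…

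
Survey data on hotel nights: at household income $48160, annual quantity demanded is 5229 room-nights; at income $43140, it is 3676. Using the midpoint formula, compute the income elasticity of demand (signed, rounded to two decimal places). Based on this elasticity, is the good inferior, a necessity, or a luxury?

%ΔQ = (3676 − 5229)/[( 5229 + 3676)/2] = -1553/4452.5 = -0.348792…
%ΔIncome = (43140 − 48160)/[( 48160 + 43140)/2] = -5020/45650 = -0.109967…
E_income = (-1553/4452.5) / (-5020/45650) = 3.1717…
E_income > 1 ⇒ normal good, luxury.

3.17; luxury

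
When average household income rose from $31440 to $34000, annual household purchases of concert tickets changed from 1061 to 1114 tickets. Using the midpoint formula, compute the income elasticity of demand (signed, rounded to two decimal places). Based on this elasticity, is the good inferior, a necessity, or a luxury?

0.62; necessity

%ΔQ = (1114 − 1061)/[( 1061 + 1114)/2] = 53/1087.5 = 0.048735…
%ΔIncome = (34000 − 31440)/[( 31440 + 34000)/2] = 2560/32720 = 0.078239…
E_income = (53/1087.5) / (2560/32720) = 0.6229…
0 < E_income < 1 ⇒ normal good, necessity.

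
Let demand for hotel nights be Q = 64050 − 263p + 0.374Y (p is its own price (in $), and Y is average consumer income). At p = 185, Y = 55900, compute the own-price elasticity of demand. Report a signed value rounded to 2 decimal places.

-1.34

At the given values, Q = 64050 − 263(185) + 0.374(55900) = 36301.6.
∂Q/∂p = −263.
E = (-263) × (185/36301.6) = -1.3402…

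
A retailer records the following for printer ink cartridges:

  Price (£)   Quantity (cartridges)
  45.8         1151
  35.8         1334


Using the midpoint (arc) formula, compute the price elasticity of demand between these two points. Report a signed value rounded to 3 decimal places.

%ΔQ = (1334 − 1151) / [(1151 + 1334)/2] = 183/1242.5 = 0.147283…
%ΔP = (35.8 − 45.8) / [(45.8 + 35.8)/2] = -10/40.8 = -0.245098…
Arc Ed = %ΔQ / %ΔP = (183/1242.5) / (-10/40.8) = -0.60091…

-0.601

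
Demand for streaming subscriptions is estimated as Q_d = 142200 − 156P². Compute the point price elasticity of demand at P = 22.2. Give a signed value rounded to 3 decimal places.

dQ_d/dP = −2·156·P = -6926.4. At P = 22.2, Q_d = 65316.96.
Ed = (dQ_d/dP)·(P/Q_d) = (-6926.4) × (22.2/65316.96) = -2.35415…

-2.354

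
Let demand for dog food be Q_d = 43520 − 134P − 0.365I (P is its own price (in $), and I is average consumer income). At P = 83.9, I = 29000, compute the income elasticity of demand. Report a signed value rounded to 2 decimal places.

-0.49

At the given values, Q_d = 43520 − 134(83.9) − 0.365(29000) = 21692.4.
∂Q_d/∂I = -0.365.
E = (-0.365) × (29000/21692.4) = -0.4879…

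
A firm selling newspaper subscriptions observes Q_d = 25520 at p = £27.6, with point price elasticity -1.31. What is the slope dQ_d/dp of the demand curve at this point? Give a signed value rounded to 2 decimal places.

Ed = (dQ_d/dp)·(p/Q_d) ⇒ dQ_d/dp = Ed·Q_d/p = (-1.31)·25520/27.6 = -1211.2753…

-1211.28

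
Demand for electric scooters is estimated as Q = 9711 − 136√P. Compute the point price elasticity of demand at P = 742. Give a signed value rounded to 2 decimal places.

-0.31

dQ/dP = −136/(2√P) = -2.49636. At P = 742, Q = 6006.4.
Ed = (dQ/dP)·(P/Q) = (-2.49636) × (742/6006.4) = -0.3083…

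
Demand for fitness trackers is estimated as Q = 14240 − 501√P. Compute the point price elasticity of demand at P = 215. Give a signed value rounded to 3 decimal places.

dQ/dP = −501/(2√P) = -17.084. At P = 215, Q = 6893.9.
Ed = (dQ/dP)·(P/Q) = (-17.084) × (215/6893.9) = -0.53279…

-0.533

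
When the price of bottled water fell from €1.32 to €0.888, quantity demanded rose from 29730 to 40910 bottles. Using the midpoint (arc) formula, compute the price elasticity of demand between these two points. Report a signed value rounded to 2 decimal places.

-0.81

%ΔQ = (40910 − 29730) / [(29730 + 40910)/2] = 11180/35320 = 0.316534…
%ΔP = (0.888 − 1.32) / [(1.32 + 0.888)/2] = -0.432/1.104 = -0.391304…
Arc Ed = %ΔQ / %ΔP = (11180/35320) / (-0.432/1.104) = -0.8089…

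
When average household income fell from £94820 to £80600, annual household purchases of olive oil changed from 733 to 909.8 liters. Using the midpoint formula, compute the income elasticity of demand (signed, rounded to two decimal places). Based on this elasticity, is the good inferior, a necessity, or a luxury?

%ΔQ = (909.8 − 733)/[( 733 + 909.8)/2] = 176.8/821.4 = 0.215242…
%ΔIncome = (80600 − 94820)/[( 94820 + 80600)/2] = -14220/87710 = -0.162125…
E_income = (176.8/821.4) / (-14220/87710) = -1.3276…
E_income < 0 ⇒ inferior good.

-1.33; inferior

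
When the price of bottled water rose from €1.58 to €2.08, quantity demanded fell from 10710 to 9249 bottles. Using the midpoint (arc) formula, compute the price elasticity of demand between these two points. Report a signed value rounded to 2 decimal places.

-0.54

%ΔQ = (9249 − 10710) / [(10710 + 9249)/2] = -1461/9979.5 = -0.146400…
%ΔP = (2.08 − 1.58) / [(1.58 + 2.08)/2] = 0.5/1.83 = 0.273224…
Arc Ed = %ΔQ / %ΔP = (-1461/9979.5) / (0.5/1.83) = -0.5358…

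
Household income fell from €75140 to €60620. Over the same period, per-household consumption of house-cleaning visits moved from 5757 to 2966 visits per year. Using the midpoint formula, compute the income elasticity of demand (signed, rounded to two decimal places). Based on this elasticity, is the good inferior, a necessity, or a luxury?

%ΔQ = (2966 − 5757)/[( 5757 + 2966)/2] = -2791/4361.5 = -0.639917…
%ΔIncome = (60620 − 75140)/[( 75140 + 60620)/2] = -14520/67880 = -0.213906…
E_income = (-2791/4361.5) / (-14520/67880) = 2.9915…
E_income > 1 ⇒ normal good, luxury.

2.99; luxury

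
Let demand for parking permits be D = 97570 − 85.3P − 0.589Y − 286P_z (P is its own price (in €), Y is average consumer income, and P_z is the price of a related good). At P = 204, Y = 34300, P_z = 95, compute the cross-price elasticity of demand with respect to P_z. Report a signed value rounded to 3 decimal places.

At the given values, D = 97570 − 85.3(204) − 0.589(34300) − 286(95) = 32796.1.
∂D/∂P_z = -286.
E = (-286) × (95/32796.1) = -0.82845…

-0.828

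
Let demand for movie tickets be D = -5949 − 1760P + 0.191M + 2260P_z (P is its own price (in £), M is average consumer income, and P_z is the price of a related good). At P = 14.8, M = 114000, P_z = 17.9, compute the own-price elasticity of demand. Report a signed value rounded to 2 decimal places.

-0.86

At the given values, D = -5949 − 1760(14.8) + 0.191(114000) + 2260(17.9) = 30231.
∂D/∂P = −1760.
E = (-1760) × (14.8/30231) = -0.8616…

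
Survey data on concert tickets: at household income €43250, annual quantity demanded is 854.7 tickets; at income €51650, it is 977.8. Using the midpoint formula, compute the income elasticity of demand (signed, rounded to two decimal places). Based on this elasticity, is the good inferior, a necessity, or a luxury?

%ΔQ = (977.8 − 854.7)/[( 854.7 + 977.8)/2] = 123.1/916.25 = 0.134351…
%ΔIncome = (51650 − 43250)/[( 43250 + 51650)/2] = 8400/47450 = 0.177028…
E_income = (123.1/916.25) / (8400/47450) = 0.7589…
0 < E_income < 1 ⇒ normal good, necessity.

0.76; necessity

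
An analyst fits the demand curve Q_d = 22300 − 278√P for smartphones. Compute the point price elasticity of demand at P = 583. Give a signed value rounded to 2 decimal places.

dQ_d/dP = −278/(2√P) = -5.75679. At P = 583, Q_d = 15587.6.
Ed = (dQ_d/dP)·(P/Q_d) = (-5.75679) × (583/15587.6) = -0.2153…

-0.22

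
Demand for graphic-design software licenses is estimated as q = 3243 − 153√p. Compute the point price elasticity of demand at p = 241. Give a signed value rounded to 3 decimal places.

dq/dp = −153/(2√p) = -4.9278. At p = 241, q = 867.801.
Ed = (dq/dp)·(p/q) = (-4.9278) × (241/867.801) = -1.36851…

-1.369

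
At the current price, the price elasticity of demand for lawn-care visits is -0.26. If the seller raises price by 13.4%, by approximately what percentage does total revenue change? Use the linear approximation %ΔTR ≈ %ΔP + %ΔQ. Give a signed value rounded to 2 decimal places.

%ΔQ ≈ Ed × %ΔP = (-0.26) × (+13.4%) = -3.4840%
%ΔTR ≈ %ΔP + %ΔQ = (+13.4%) + (-3.4840%) = +9.9160%

+9.92%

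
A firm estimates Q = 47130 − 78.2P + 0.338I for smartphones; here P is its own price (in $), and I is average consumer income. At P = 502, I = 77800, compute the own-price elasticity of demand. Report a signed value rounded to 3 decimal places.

At the given values, Q = 47130 − 78.2(502) + 0.338(77800) = 34170.
∂Q/∂P = −78.2.
E = (-78.2) × (502/34170) = -1.14885…

-1.149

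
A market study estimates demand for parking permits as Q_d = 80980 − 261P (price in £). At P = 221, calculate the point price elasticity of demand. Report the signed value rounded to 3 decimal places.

dQ_d/dP = −261. At P = 221, Q_d = 80980 − 261(221) = 23299.
Ed = (dQ_d/dP)·(P/Q_d) = −261 × (221/23299) = -2.47568…

-2.476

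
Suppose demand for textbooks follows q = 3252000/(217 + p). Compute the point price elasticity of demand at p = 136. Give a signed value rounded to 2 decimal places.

dq/dp = −3252000/(217 + p)² = -26.0976. At p = 136, q = 9212.46.
Ed = (dq/dp)·(p/q) = (-26.0976) × (136/9212.46) = -0.3852…

-0.39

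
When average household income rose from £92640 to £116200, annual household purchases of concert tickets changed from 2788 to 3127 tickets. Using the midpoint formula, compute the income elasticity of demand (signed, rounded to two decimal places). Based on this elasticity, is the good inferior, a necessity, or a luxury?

%ΔQ = (3127 − 2788)/[( 2788 + 3127)/2] = 339/2957.5 = 0.114623…
%ΔIncome = (116200 − 92640)/[( 92640 + 116200)/2] = 23560/104420 = 0.225627…
E_income = (339/2957.5) / (23560/104420) = 0.5080…
0 < E_income < 1 ⇒ normal good, necessity.

0.51; necessity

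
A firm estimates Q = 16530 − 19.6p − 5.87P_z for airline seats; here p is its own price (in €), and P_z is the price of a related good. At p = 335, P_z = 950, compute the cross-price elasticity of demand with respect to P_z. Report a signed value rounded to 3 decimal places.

At the given values, Q = 16530 − 19.6(335) − 5.87(950) = 4387.5.
∂Q/∂P_z = -5.87.
E = (-5.87) × (950/4387.5) = -1.27099…

-1.271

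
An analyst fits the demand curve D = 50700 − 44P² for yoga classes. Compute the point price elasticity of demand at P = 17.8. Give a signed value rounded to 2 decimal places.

-0.76

dD/dP = −2·44·P = -1566.4. At P = 17.8, D = 36759.04.
Ed = (dD/dP)·(P/D) = (-1566.4) × (17.8/36759.04) = -0.7585…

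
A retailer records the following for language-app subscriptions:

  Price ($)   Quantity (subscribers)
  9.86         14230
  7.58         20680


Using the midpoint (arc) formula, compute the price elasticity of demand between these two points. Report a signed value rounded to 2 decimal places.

-1.41

%ΔQ = (20680 − 14230) / [(14230 + 20680)/2] = 6450/17455 = 0.369521…
%ΔP = (7.58 − 9.86) / [(9.86 + 7.58)/2] = -2.28/8.72 = -0.261467…
Arc Ed = %ΔQ / %ΔP = (6450/17455) / (-2.28/8.72) = -1.4132…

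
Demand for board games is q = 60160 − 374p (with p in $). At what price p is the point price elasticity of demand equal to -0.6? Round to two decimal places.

Ed = −374p/(60160 − 374p). Set this equal to -0.6:
374p = 0.6·(60160 − 374p) ⇒ 374p(1 + 0.6) = 0.6·60160
p = 0.6·60160 / (374·1.6) = 60.3208…

60.32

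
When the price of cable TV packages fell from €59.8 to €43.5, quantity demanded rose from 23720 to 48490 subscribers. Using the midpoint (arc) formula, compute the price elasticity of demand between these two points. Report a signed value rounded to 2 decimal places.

%ΔQ = (48490 − 23720) / [(23720 + 48490)/2] = 24770/36105 = 0.686054…
%ΔP = (43.5 − 59.8) / [(59.8 + 43.5)/2] = -16.3/51.65 = -0.315585…
Arc Ed = %ΔQ / %ΔP = (24770/36105) / (-16.3/51.65) = -2.1739…

-2.17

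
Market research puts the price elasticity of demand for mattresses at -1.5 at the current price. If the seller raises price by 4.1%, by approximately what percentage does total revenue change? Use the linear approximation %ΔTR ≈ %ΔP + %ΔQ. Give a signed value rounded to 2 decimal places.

%ΔQ ≈ Ed × %ΔP = (-1.5) × (+4.1%) = -6.1500%
%ΔTR ≈ %ΔP + %ΔQ = (+4.1%) + (-6.1500%) = -2.0500%

-2.05%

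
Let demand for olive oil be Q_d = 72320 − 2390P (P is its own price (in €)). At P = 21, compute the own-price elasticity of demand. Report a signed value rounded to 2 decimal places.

-2.27

At the given values, Q_d = 72320 − 2390(21) = 22130.
∂Q_d/∂P = −2390.
E = (-2390) × (21/22130) = -2.2679…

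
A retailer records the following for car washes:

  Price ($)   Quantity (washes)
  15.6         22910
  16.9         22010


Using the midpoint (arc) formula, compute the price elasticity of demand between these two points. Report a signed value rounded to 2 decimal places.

%ΔQ = (22010 − 22910) / [(22910 + 22010)/2] = -900/22460 = -0.040071…
%ΔP = (16.9 − 15.6) / [(15.6 + 16.9)/2] = 1.3/16.25 = 0.08
Arc Ed = %ΔQ / %ΔP = (-900/22460) / (1.3/16.25) = -0.5008…

-0.50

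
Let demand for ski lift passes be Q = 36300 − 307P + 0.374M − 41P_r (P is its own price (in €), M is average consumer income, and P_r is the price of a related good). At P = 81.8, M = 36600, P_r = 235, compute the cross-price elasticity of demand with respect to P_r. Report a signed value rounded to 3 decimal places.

-0.632

At the given values, Q = 36300 − 307(81.8) + 0.374(36600) − 41(235) = 15240.8.
∂Q/∂P_r = -41.
E = (-41) × (235/15240.8) = -0.63218…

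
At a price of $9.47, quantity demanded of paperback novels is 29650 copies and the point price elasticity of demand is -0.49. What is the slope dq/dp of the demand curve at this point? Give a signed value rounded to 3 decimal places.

Ed = (dq/dp)·(p/q) ⇒ dq/dp = Ed·q/p = (-0.49)·29650/9.47 = -1534.16050…

-1534.161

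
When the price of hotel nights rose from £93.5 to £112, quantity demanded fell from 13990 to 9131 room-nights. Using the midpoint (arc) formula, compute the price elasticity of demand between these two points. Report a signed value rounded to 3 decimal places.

-2.334

%ΔQ = (9131 − 13990) / [(13990 + 9131)/2] = -4859/11560.5 = -0.420310…
%ΔP = (112 − 93.5) / [(93.5 + 112)/2] = 18.5/102.75 = 0.180048…
Arc Ed = %ΔQ / %ΔP = (-4859/11560.5) / (18.5/102.75) = -2.33442…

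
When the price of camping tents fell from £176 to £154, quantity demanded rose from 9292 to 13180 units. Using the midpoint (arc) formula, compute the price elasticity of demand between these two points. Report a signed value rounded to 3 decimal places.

-2.595

%ΔQ = (13180 − 9292) / [(9292 + 13180)/2] = 3888/11236 = 0.346030…
%ΔP = (154 − 176) / [(176 + 154)/2] = -22/165 = -0.133333…
Arc Ed = %ΔQ / %ΔP = (3888/11236) / (-22/165) = -2.59522…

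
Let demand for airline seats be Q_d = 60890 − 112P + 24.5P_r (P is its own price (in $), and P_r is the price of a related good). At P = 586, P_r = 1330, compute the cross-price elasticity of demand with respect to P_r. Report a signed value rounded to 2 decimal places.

At the given values, Q_d = 60890 − 112(586) + 24.5(1330) = 27843.
∂Q_d/∂P_r = 24.5.
E = (24.5) × (1330/27843) = 1.1703…

1.17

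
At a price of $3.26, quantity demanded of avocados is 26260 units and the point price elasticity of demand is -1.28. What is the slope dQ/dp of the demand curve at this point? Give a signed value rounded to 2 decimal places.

-10310.67

Ed = (dQ/dp)·(p/Q) ⇒ dQ/dp = Ed·Q/p = (-1.28)·26260/3.26 = -10310.6748…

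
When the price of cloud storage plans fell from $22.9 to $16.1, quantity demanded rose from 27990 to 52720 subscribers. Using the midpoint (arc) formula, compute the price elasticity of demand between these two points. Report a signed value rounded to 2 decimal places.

-1.76

%ΔQ = (52720 − 27990) / [(27990 + 52720)/2] = 24730/40355 = 0.612811…
%ΔP = (16.1 − 22.9) / [(22.9 + 16.1)/2] = -6.8/19.5 = -0.348717…
Arc Ed = %ΔQ / %ΔP = (24730/40355) / (-6.8/19.5) = -1.7573…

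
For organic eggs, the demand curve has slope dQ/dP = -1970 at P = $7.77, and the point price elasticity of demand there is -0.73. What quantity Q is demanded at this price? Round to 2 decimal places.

Ed = (dQ/dP)·(P/Q) ⇒ Q = (dQ/dP)·P/Ed = (-1970)·7.77/(-0.73) = 20968.3561…

20968.36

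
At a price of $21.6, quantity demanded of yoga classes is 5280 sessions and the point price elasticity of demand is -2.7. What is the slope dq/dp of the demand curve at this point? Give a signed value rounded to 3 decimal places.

Ed = (dq/dp)·(p/q) ⇒ dq/dp = Ed·q/p = (-2.7)·5280/21.6 = -660

-660.000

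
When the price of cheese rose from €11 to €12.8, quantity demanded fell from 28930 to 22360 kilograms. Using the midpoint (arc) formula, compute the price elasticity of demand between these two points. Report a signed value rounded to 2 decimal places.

%ΔQ = (22360 − 28930) / [(28930 + 22360)/2] = -6570/25645 = -0.256190…
%ΔP = (12.8 − 11) / [(11 + 12.8)/2] = 1.8/11.9 = 0.151260…
Arc Ed = %ΔQ / %ΔP = (-6570/25645) / (1.8/11.9) = -1.6937…

-1.69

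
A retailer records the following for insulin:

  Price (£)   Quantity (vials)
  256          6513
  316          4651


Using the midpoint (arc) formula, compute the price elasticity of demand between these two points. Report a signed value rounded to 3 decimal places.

-1.590

%ΔQ = (4651 − 6513) / [(6513 + 4651)/2] = -1862/5582 = -0.333572…
%ΔP = (316 − 256) / [(256 + 316)/2] = 60/286 = 0.209790…
Arc Ed = %ΔQ / %ΔP = (-1862/5582) / (60/286) = -1.59002…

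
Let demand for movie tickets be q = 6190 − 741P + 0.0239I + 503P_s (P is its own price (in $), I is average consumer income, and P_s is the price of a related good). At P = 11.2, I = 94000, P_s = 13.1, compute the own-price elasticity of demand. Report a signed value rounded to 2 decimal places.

-1.23

At the given values, q = 6190 − 741(11.2) + 0.0239(94000) + 503(13.1) = 6726.7.
∂q/∂P = −741.
E = (-741) × (11.2/6726.7) = -1.2337…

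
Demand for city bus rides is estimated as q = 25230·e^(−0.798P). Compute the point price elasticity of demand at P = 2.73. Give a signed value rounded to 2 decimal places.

dq/dP = −0.798·q = -2279.25. At P = 2.73, q = 2856.2.
Ed = (dq/dP)·(P/q) = (-2279.25) × (2.73/2856.2) = -2.1785…

-2.18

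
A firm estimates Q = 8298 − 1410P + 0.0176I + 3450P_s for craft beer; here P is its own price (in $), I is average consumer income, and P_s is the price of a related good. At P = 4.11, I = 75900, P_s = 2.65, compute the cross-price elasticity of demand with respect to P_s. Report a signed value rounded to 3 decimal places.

0.704

At the given values, Q = 8298 − 1410(4.11) + 0.0176(75900) + 3450(2.65) = 12981.24.
∂Q/∂P_s = 3450.
E = (3450) × (2.65/12981.24) = 0.70428…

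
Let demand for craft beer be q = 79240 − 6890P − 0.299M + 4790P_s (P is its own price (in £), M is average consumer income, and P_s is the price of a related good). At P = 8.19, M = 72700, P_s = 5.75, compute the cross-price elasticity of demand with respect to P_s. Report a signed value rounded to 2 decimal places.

0.96

At the given values, q = 79240 − 6890(8.19) − 0.299(72700) + 4790(5.75) = 28616.1.
∂q/∂P_s = 4790.
E = (4790) × (5.75/28616.1) = 0.9624…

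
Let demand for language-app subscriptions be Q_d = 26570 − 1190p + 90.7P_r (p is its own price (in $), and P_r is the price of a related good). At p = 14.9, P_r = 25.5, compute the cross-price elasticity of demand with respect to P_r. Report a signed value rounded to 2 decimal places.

At the given values, Q_d = 26570 − 1190(14.9) + 90.7(25.5) = 11151.85.
∂Q_d/∂P_r = 90.7.
E = (90.7) × (25.5/11151.85) = 0.2073…

0.21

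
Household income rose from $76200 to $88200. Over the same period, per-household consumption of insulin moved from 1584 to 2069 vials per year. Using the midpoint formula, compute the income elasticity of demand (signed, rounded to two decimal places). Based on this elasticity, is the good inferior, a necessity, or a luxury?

1.82; luxury

%ΔQ = (2069 − 1584)/[( 1584 + 2069)/2] = 485/1826.5 = 0.265535…
%ΔIncome = (88200 − 76200)/[( 76200 + 88200)/2] = 12000/82200 = 0.145985…
E_income = (485/1826.5) / (12000/82200) = 1.8189…
E_income > 1 ⇒ normal good, luxury.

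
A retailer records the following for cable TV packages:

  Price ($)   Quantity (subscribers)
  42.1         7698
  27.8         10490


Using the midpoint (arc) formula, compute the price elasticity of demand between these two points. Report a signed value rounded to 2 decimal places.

%ΔQ = (10490 − 7698) / [(7698 + 10490)/2] = 2792/9094 = 0.307015…
%ΔP = (27.8 − 42.1) / [(42.1 + 27.8)/2] = -14.3/34.95 = -0.409155…
Arc Ed = %ΔQ / %ΔP = (2792/9094) / (-14.3/34.95) = -0.7503…

-0.75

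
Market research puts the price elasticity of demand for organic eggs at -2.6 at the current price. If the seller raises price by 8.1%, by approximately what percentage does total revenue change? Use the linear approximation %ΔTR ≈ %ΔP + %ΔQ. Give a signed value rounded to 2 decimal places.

-12.96%

%ΔQ ≈ Ed × %ΔP = (-2.6) × (+8.1%) = -21.0600%
%ΔTR ≈ %ΔP + %ΔQ = (+8.1%) + (-21.0600%) = -12.9600%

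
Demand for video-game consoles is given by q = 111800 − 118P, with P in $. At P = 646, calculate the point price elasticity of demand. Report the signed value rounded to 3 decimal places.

-2.143

dq/dP = −118. At P = 646, q = 111800 − 118(646) = 35572.
Ed = (dq/dP)·(P/q) = −118 × (646/35572) = -2.14292…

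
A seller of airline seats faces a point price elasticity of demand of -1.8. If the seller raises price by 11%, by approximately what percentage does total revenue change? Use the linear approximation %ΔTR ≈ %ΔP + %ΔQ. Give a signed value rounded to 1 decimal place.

%ΔQ ≈ Ed × %ΔP = (-1.8) × (+11%) = -19.8000%
%ΔTR ≈ %ΔP + %ΔQ = (+11%) + (-19.8000%) = -8.8000%

-8.8%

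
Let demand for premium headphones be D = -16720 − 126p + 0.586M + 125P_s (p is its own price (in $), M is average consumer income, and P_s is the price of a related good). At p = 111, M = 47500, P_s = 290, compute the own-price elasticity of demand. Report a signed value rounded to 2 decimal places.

-0.42

At the given values, D = -16720 − 126(111) + 0.586(47500) + 125(290) = 33379.
∂D/∂p = −126.
E = (-126) × (111/33379) = -0.4190…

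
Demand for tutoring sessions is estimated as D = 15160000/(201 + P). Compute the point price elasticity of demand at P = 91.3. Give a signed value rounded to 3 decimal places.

-0.312

dD/dP = −15160000/(201 + P)² = -177.436. At P = 91.3, D = 51864.5.
Ed = (dD/dP)·(P/D) = (-177.436) × (91.3/51864.5) = -0.31235…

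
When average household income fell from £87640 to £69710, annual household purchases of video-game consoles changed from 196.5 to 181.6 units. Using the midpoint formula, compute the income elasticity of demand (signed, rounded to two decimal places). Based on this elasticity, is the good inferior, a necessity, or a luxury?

0.35; necessity

%ΔQ = (181.6 − 196.5)/[( 196.5 + 181.6)/2] = -14.9/189.05 = -0.078815…
%ΔIncome = (69710 − 87640)/[( 87640 + 69710)/2] = -17930/78675 = -0.227899…
E_income = (-14.9/189.05) / (-17930/78675) = 0.3458…
0 < E_income < 1 ⇒ normal good, necessity.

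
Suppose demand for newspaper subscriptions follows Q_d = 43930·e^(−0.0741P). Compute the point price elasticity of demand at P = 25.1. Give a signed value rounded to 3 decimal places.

dQ_d/dP = −0.0741·Q_d = -506.793. At P = 25.1, Q_d = 6839.31.
Ed = (dQ_d/dP)·(P/Q_d) = (-506.793) × (25.1/6839.31) = -1.85991

-1.860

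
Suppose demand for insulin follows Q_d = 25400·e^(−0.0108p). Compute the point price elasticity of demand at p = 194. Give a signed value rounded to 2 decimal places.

-2.10

dQ_d/dp = −0.0108·Q_d = -33.7539. At p = 194, Q_d = 3125.36.
Ed = (dQ_d/dp)·(p/Q_d) = (-33.7539) × (194/3125.36) = -2.0952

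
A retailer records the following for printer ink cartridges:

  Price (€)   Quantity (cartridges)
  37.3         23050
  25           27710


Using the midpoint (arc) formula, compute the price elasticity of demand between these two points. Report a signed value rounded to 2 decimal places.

-0.46

%ΔQ = (27710 − 23050) / [(23050 + 27710)/2] = 4660/25380 = 0.183609…
%ΔP = (25 − 37.3) / [(37.3 + 25)/2] = -12.3/31.15 = -0.394863…
Arc Ed = %ΔQ / %ΔP = (4660/25380) / (-12.3/31.15) = -0.4649…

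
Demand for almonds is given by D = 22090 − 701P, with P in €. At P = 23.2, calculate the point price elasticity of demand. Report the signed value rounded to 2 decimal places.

-2.79

dD/dP = −701. At P = 23.2, D = 22090 − 701(23.2) = 5826.8.
Ed = (dD/dP)·(P/D) = −701 × (23.2/5826.8) = -2.7911…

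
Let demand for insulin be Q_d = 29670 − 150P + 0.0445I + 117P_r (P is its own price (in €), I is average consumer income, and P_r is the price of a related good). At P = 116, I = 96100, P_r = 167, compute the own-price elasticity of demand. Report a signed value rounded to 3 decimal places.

-0.482

At the given values, Q_d = 29670 − 150(116) + 0.0445(96100) + 117(167) = 36085.45.
∂Q_d/∂P = −150.
E = (-150) × (116/36085.45) = -0.48218…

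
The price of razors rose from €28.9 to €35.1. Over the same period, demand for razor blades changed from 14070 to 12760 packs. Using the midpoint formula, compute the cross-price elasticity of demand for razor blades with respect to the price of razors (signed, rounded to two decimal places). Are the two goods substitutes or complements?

-0.50; complements

%ΔQ_{razor blades} = (12760 − 14070)/avg = -1310/13415 = -0.097651…
%ΔP_{razors} = (35.1 − 28.9)/avg = 6.2/32 = 0.19375
E_cross = (-1310/13415) / (6.2/32) = -0.5040…
E_cross < 0 ⇒ the goods are complements.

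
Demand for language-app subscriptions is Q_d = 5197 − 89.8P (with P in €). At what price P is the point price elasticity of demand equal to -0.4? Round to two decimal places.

Ed = −89.8P/(5197 − 89.8P). Set this equal to -0.4:
89.8P = 0.4·(5197 − 89.8P) ⇒ 89.8P(1 + 0.4) = 0.4·5197
P = 0.4·5197 / (89.8·1.4) = 16.5351…

16.54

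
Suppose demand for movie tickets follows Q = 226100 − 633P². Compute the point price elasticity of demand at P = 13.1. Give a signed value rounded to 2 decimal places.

-1.85

dQ/dP = −2·633·P = -16584.6. At P = 13.1, Q = 117470.87.
Ed = (dQ/dP)·(P/Q) = (-16584.6) × (13.1/117470.87) = -1.8494…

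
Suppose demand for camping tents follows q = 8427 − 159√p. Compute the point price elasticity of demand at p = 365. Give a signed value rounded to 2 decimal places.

dq/dp = −159/(2√p) = -4.16122. At p = 365, q = 5389.31.
Ed = (dq/dp)·(p/q) = (-4.16122) × (365/5389.31) = -0.2818…

-0.28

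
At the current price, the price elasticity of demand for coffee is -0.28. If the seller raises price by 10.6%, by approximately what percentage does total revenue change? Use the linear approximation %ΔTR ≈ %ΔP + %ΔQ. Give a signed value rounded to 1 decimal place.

%ΔQ ≈ Ed × %ΔP = (-0.28) × (+10.6%) = -2.9680%
%ΔTR ≈ %ΔP + %ΔQ = (+10.6%) + (-2.9680%) = +7.6320%

+7.6%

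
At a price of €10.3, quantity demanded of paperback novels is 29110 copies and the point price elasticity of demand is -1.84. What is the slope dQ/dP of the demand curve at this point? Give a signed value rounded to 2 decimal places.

Ed = (dQ/dP)·(P/Q) ⇒ dQ/dP = Ed·Q/P = (-1.84)·29110/10.3 = -5200.2330…

-5200.23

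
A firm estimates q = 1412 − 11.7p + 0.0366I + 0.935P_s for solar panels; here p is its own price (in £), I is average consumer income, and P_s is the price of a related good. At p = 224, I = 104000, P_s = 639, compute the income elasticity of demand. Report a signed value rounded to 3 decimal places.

At the given values, q = 1412 − 11.7(224) + 0.0366(104000) + 0.935(639) = 3195.065.
∂q/∂I = 0.0366.
E = (0.0366) × (104000/3195.065) = 1.19133…

1.191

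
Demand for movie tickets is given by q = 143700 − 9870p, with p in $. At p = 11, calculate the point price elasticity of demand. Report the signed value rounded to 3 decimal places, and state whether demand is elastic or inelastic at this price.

dq/dp = −9870. At p = 11, q = 143700 − 9870(11) = 35130.
Ed = (dq/dp)·(p/q) = −9870 × (11/35130) = -3.09052…
|Ed| = 3.091 > 1, so demand is elastic.

-3.091; elastic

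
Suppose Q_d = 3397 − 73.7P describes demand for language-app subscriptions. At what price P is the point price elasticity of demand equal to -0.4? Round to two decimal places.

Ed = −73.7P/(3397 − 73.7P). Set this equal to -0.4:
73.7P = 0.4·(3397 − 73.7P) ⇒ 73.7P(1 + 0.4) = 0.4·3397
P = 0.4·3397 / (73.7·1.4) = 13.1692…

13.17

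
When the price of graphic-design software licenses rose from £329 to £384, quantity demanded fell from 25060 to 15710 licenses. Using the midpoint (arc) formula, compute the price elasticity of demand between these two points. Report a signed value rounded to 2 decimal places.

%ΔQ = (15710 − 25060) / [(25060 + 15710)/2] = -9350/20385 = -0.458670…
%ΔP = (384 − 329) / [(329 + 384)/2] = 55/356.5 = 0.154277…
Arc Ed = %ΔQ / %ΔP = (-9350/20385) / (55/356.5) = -2.9730…

-2.97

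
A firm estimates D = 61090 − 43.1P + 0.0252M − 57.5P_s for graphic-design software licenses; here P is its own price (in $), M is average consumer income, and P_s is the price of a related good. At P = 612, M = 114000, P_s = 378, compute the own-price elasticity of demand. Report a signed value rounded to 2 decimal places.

-1.66

At the given values, D = 61090 − 43.1(612) + 0.0252(114000) − 57.5(378) = 15850.6.
∂D/∂P = −43.1.
E = (-43.1) × (612/15850.6) = -1.6641…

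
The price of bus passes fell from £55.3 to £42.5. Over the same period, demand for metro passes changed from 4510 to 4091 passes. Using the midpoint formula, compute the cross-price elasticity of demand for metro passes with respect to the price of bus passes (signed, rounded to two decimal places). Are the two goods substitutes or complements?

0.37; substitutes

%ΔQ_{metro passes} = (4091 − 4510)/avg = -419/4300.5 = -0.097430…
%ΔP_{bus passes} = (42.5 − 55.3)/avg = -12.8/48.9 = -0.261758…
E_cross = (-419/4300.5) / (-12.8/48.9) = 0.3722…
E_cross > 0 ⇒ the goods are substitutes.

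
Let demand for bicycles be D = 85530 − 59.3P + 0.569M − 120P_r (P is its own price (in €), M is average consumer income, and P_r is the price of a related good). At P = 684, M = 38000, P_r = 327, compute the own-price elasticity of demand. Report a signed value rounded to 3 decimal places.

At the given values, D = 85530 − 59.3(684) + 0.569(38000) − 120(327) = 27350.8.
∂D/∂P = −59.3.
E = (-59.3) × (684/27350.8) = -1.48299…

-1.483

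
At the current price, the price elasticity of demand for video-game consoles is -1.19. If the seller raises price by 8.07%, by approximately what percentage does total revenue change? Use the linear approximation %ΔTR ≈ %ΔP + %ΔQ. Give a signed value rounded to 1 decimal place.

%ΔQ ≈ Ed × %ΔP = (-1.19) × (+8.07%) = -9.6033%
%ΔTR ≈ %ΔP + %ΔQ = (+8.07%) + (-9.6033%) = -1.5333%

-1.5%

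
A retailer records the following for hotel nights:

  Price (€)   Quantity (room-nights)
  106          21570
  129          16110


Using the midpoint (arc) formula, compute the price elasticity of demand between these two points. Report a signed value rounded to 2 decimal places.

-1.48

%ΔQ = (16110 − 21570) / [(21570 + 16110)/2] = -5460/18840 = -0.289808…
%ΔP = (129 − 106) / [(106 + 129)/2] = 23/117.5 = 0.195744…
Arc Ed = %ΔQ / %ΔP = (-5460/18840) / (23/117.5) = -1.4805…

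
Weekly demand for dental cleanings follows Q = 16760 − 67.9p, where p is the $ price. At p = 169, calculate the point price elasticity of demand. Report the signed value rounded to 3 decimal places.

-2.171

dQ/dp = −67.9. At p = 169, Q = 16760 − 67.9(169) = 5284.9.
Ed = (dQ/dp)·(p/Q) = −67.9 × (169/5284.9) = -2.17129…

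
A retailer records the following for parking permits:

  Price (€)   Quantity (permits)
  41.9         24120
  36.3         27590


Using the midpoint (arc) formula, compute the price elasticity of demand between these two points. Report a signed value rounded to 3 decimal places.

%ΔQ = (27590 − 24120) / [(24120 + 27590)/2] = 3470/25855 = 0.134210…
%ΔP = (36.3 − 41.9) / [(41.9 + 36.3)/2] = -5.6/39.1 = -0.143222…
Arc Ed = %ΔQ / %ΔP = (3470/25855) / (-5.6/39.1) = -0.93707…

-0.937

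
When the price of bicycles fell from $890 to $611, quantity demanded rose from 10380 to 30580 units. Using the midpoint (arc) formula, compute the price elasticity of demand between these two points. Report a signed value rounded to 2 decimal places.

-2.65

%ΔQ = (30580 − 10380) / [(10380 + 30580)/2] = 20200/20480 = 0.986328…
%ΔP = (611 − 890) / [(890 + 611)/2] = -279/750.5 = -0.371752…
Arc Ed = %ΔQ / %ΔP = (20200/20480) / (-279/750.5) = -2.6531…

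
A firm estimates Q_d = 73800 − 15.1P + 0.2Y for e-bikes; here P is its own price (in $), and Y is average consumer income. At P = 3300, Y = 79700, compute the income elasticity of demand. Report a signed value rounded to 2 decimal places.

At the given values, Q_d = 73800 − 15.1(3300) + 0.2(79700) = 39910.
∂Q_d/∂Y = 0.2.
E = (0.2) × (79700/39910) = 0.3993…

0.40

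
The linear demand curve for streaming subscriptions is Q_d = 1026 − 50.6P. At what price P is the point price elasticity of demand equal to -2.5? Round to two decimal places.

Ed = −50.6P/(1026 − 50.6P). Set this equal to -2.5:
50.6P = 2.5·(1026 − 50.6P) ⇒ 50.6P(1 + 2.5) = 2.5·1026
P = 2.5·1026 / (50.6·3.5) = 14.4833…

14.48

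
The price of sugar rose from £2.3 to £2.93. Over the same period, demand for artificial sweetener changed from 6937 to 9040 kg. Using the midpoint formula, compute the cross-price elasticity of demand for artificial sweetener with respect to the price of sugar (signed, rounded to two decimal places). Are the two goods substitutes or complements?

%ΔQ_{artificial sweetener} = (9040 − 6937)/avg = 2103/7988.5 = 0.263253…
%ΔP_{sugar} = (2.93 − 2.3)/avg = 0.63/2.615 = 0.240917…
E_cross = (2103/7988.5) / (0.63/2.615) = 1.0927…
E_cross > 0 ⇒ the goods are substitutes.

1.09; substitutes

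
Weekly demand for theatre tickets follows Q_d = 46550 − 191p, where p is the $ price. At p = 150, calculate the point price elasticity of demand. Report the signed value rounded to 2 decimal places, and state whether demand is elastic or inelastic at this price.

-1.60; elastic

dQ_d/dp = −191. At p = 150, Q_d = 46550 − 191(150) = 17900.
Ed = (dQ_d/dp)·(p/Q_d) = −191 × (150/17900) = -1.6005…
|Ed| = 1.60 > 1, so demand is elastic.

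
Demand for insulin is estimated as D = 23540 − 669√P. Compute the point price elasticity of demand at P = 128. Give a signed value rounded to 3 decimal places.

dD/dP = −669/(2√P) = -29.5659. At P = 128, D = 15971.1.
Ed = (dD/dP)·(P/D) = (-29.5659) × (128/15971.1) = -0.23695…

-0.237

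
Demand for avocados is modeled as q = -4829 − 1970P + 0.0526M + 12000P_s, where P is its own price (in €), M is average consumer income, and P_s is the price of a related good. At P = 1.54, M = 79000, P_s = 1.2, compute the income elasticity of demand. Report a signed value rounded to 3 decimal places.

0.389

At the given values, q = -4829 − 1970(1.54) + 0.0526(79000) + 12000(1.2) = 10692.6.
∂q/∂M = 0.0526.
E = (0.0526) × (79000/10692.6) = 0.38862…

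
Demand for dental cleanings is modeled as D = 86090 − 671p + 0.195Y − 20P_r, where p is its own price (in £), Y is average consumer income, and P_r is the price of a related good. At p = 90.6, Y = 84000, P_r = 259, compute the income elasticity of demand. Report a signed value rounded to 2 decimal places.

0.45

At the given values, D = 86090 − 671(90.6) + 0.195(84000) − 20(259) = 36497.4.
∂D/∂Y = 0.195.
E = (0.195) × (84000/36497.4) = 0.4487…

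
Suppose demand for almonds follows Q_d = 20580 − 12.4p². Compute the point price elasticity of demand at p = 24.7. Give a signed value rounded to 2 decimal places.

dQ_d/dp = −2·12.4·p = -612.56. At p = 24.7, Q_d = 13014.884.
Ed = (dQ_d/dp)·(p/Q_d) = (-612.56) × (24.7/13014.884) = -1.1625…

-1.16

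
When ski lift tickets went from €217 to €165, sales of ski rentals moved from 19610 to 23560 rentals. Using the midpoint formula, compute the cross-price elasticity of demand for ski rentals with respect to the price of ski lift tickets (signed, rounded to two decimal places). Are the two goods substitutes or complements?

%ΔQ_{ski rentals} = (23560 − 19610)/avg = 3950/21585 = 0.182997…
%ΔP_{ski lift tickets} = (165 − 217)/avg = -52/191 = -0.272251…
E_cross = (3950/21585) / (-52/191) = -0.6721…
E_cross < 0 ⇒ the goods are complements.

-0.67; complements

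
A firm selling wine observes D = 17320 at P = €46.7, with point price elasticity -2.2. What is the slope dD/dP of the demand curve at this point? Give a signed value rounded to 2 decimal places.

-815.93

Ed = (dD/dP)·(P/D) ⇒ dD/dP = Ed·D/P = (-2.2)·17320/46.7 = -815.9314…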